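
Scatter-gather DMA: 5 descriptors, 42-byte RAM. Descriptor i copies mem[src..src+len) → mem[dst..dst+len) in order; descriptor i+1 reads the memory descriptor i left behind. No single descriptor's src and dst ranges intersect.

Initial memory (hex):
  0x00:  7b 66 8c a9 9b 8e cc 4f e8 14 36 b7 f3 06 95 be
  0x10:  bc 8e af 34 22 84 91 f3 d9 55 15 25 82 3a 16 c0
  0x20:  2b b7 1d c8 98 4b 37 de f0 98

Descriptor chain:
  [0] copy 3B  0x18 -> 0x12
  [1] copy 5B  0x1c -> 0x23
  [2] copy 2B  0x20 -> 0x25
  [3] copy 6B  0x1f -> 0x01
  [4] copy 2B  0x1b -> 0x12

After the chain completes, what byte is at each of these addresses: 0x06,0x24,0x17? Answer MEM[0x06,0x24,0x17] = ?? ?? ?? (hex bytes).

MEM[0x06,0x24,0x17] = 3a 3a f3

D0: mem[0x12..0x14] <- [d9 55 15]
D1: mem[0x23..0x27] <- [82 3a 16 c0 2b]
D2: mem[0x25..0x26] <- [2b b7]
D3: mem[0x01..0x06] <- [c0 2b b7 1d 82 3a]
D4: mem[0x12..0x13] <- [25 82]
query mem[0x06]=0x3a, mem[0x24]=0x3a, mem[0x17]=0xf3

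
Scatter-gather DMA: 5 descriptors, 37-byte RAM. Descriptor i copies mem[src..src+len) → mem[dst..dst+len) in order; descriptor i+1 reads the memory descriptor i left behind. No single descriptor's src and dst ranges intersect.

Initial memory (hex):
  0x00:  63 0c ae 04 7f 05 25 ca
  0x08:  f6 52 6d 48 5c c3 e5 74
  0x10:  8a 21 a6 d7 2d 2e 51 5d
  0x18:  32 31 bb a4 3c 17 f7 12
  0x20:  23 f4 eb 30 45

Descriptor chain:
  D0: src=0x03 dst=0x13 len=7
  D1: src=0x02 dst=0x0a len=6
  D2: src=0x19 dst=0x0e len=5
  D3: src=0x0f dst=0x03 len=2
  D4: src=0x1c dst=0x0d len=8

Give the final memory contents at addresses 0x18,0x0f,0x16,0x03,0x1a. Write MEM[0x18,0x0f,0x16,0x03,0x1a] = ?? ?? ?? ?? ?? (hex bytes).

MEM[0x18,0x0f,0x16,0x03,0x1a] = f6 f7 25 bb bb

#0 dst[0x13+7] := {0x04,0x7f,0x05,0x25,0xca,0xf6,0x52}
#1 dst[0x0a+6] := {0xae,0x04,0x7f,0x05,0x25,0xca}
#2 dst[0x0e+5] := {0x52,0xbb,0xa4,0x3c,0x17}
#3 dst[0x03+2] := {0xbb,0xa4}
#4 dst[0x0d+8] := {0x3c,0x17,0xf7,0x12,0x23,0xf4,0xeb,0x30}
query mem[0x18]=0xf6, mem[0x0f]=0xf7, mem[0x16]=0x25, mem[0x03]=0xbb, mem[0x1a]=0xbb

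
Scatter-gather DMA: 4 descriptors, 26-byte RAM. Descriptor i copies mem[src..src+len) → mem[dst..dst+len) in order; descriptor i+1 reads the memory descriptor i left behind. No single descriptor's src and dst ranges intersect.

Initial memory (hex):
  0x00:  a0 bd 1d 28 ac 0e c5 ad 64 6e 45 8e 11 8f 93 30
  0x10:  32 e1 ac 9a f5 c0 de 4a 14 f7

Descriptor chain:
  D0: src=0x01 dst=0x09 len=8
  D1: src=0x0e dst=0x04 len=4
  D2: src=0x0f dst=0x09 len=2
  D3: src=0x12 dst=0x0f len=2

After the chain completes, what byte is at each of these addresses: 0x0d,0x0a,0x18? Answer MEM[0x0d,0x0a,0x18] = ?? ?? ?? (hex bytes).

MEM[0x0d,0x0a,0x18] = 0e 64 14

  after D0: wrote 8B at 0x09 = bd1d28ac0ec5ad64
  after D1: wrote 4B at 0x04 = c5ad64e1
  after D2: wrote 2B at 0x09 = ad64
  after D3: wrote 2B at 0x0f = ac9a
query mem[0x0d]=0x0e, mem[0x0a]=0x64, mem[0x18]=0x14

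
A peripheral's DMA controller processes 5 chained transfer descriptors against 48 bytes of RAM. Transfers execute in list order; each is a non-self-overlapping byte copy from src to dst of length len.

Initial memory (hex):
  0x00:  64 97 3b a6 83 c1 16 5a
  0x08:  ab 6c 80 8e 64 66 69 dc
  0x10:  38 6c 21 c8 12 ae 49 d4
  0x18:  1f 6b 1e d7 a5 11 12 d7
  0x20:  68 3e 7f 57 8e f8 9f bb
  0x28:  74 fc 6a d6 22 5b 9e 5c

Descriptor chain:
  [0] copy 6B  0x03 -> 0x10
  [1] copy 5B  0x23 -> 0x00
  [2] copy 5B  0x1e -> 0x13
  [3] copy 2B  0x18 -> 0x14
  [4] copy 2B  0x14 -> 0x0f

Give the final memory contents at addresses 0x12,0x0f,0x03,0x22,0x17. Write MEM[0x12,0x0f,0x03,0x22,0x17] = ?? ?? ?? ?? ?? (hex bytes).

MEM[0x12,0x0f,0x03,0x22,0x17] = c1 1f 9f 7f 7f

D0: mem[0x10..0x15] <- [a6 83 c1 16 5a ab]
D1: mem[0x00..0x04] <- [57 8e f8 9f bb]
D2: mem[0x13..0x17] <- [12 d7 68 3e 7f]
D3: mem[0x14..0x15] <- [1f 6b]
D4: mem[0x0f..0x10] <- [1f 6b]
query mem[0x12]=0xc1, mem[0x0f]=0x1f, mem[0x03]=0x9f, mem[0x22]=0x7f, mem[0x17]=0x7f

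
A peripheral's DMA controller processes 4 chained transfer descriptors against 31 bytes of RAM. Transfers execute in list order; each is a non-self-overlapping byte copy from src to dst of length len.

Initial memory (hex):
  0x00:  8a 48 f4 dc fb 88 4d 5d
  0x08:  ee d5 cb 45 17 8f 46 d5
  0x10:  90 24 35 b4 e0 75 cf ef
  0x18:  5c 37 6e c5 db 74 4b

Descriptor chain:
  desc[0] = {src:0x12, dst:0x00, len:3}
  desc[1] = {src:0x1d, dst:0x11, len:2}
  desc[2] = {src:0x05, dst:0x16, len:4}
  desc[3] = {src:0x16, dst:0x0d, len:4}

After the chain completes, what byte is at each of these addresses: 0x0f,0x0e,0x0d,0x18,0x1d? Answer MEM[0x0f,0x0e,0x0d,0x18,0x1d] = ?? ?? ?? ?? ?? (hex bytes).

MEM[0x0f,0x0e,0x0d,0x18,0x1d] = 5d 4d 88 5d 74

  after D0: wrote 3B at 0x00 = 35b4e0
  after D1: wrote 2B at 0x11 = 744b
  after D2: wrote 4B at 0x16 = 884d5dee
  after D3: wrote 4B at 0x0d = 884d5dee
query mem[0x0f]=0x5d, mem[0x0e]=0x4d, mem[0x0d]=0x88, mem[0x18]=0x5d, mem[0x1d]=0x74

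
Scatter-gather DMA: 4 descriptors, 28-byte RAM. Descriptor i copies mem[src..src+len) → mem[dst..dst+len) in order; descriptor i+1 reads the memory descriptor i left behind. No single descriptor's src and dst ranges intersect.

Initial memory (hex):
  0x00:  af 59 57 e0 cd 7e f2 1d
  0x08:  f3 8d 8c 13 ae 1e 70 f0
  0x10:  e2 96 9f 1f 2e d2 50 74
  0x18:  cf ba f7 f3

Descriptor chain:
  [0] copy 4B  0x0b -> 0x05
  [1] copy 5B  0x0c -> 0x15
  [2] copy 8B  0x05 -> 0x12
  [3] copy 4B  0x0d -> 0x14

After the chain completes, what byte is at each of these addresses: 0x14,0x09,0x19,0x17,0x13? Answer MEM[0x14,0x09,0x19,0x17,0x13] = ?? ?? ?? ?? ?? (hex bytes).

MEM[0x14,0x09,0x19,0x17,0x13] = 1e 8d ae e2 ae

[0] 0x0b->0x05 len=4 : 13 ae 1e 70
[1] 0x0c->0x15 len=5 : ae 1e 70 f0 e2
[2] 0x05->0x12 len=8 : 13 ae 1e 70 8d 8c 13 ae
[3] 0x0d->0x14 len=4 : 1e 70 f0 e2
query mem[0x14]=0x1e, mem[0x09]=0x8d, mem[0x19]=0xae, mem[0x17]=0xe2, mem[0x13]=0xae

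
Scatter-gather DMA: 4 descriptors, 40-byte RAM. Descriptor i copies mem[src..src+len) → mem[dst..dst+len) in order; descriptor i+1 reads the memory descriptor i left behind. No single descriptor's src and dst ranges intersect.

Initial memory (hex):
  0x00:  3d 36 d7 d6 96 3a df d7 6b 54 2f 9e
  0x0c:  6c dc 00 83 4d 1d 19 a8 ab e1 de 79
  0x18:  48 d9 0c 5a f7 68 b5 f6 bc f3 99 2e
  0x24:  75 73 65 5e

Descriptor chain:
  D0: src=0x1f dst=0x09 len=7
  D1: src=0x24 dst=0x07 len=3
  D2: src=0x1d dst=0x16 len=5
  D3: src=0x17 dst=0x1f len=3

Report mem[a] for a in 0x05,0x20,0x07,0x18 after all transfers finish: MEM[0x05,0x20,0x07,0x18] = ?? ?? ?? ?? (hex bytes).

  after D0: wrote 7B at 0x09 = f6bcf3992e7573
  after D1: wrote 3B at 0x07 = 757365
  after D2: wrote 5B at 0x16 = 68b5f6bcf3
  after D3: wrote 3B at 0x1f = b5f6bc
query mem[0x05]=0x3a, mem[0x20]=0xf6, mem[0x07]=0x75, mem[0x18]=0xf6

MEM[0x05,0x20,0x07,0x18] = 3a f6 75 f6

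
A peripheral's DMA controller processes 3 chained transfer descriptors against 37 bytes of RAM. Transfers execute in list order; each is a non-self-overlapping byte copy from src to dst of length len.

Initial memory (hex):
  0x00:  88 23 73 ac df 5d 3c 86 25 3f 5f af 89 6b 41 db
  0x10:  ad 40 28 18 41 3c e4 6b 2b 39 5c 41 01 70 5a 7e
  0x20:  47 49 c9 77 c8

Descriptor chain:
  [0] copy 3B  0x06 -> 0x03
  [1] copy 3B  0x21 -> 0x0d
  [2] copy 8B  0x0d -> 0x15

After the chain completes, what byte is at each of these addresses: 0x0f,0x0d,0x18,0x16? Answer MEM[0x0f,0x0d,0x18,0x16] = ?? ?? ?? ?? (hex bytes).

MEM[0x0f,0x0d,0x18,0x16] = 77 49 ad c9

  after D0: wrote 3B at 0x03 = 3c8625
  after D1: wrote 3B at 0x0d = 49c977
  after D2: wrote 8B at 0x15 = 49c977ad40281841
query mem[0x0f]=0x77, mem[0x0d]=0x49, mem[0x18]=0xad, mem[0x16]=0xc9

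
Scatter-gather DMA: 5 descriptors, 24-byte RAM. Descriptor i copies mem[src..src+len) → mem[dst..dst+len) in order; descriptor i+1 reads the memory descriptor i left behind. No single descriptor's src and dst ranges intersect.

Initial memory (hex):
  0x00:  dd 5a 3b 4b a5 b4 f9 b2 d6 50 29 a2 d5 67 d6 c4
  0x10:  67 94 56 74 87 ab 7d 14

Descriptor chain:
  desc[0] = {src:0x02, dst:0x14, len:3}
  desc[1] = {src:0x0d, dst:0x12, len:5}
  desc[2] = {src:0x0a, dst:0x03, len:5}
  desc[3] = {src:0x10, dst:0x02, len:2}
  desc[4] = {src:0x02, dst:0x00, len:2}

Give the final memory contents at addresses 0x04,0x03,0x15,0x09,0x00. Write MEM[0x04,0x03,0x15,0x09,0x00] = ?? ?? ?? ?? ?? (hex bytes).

#0 dst[0x14+3] := {0x3b,0x4b,0xa5}
#1 dst[0x12+5] := {0x67,0xd6,0xc4,0x67,0x94}
#2 dst[0x03+5] := {0x29,0xa2,0xd5,0x67,0xd6}
#3 dst[0x02+2] := {0x67,0x94}
#4 dst[0x00+2] := {0x67,0x94}
query mem[0x04]=0xa2, mem[0x03]=0x94, mem[0x15]=0x67, mem[0x09]=0x50, mem[0x00]=0x67

MEM[0x04,0x03,0x15,0x09,0x00] = a2 94 67 50 67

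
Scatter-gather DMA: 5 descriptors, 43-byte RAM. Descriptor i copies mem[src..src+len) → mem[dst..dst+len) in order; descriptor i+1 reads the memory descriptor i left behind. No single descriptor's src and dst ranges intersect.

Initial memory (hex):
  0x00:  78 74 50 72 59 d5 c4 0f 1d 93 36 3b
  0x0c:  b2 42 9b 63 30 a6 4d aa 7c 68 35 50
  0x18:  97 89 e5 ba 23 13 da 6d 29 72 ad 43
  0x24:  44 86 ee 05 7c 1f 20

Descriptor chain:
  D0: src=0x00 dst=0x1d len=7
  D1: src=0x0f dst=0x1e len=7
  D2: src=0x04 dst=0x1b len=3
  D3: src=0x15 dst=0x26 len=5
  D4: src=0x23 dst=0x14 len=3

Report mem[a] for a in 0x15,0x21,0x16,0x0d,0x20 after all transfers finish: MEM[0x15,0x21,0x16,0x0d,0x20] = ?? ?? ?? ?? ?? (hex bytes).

D0: mem[0x1d..0x23] <- [78 74 50 72 59 d5 c4]
D1: mem[0x1e..0x24] <- [63 30 a6 4d aa 7c 68]
D2: mem[0x1b..0x1d] <- [59 d5 c4]
D3: mem[0x26..0x2a] <- [68 35 50 97 89]
D4: mem[0x14..0x16] <- [7c 68 86]
query mem[0x15]=0x68, mem[0x21]=0x4d, mem[0x16]=0x86, mem[0x0d]=0x42, mem[0x20]=0xa6

MEM[0x15,0x21,0x16,0x0d,0x20] = 68 4d 86 42 a6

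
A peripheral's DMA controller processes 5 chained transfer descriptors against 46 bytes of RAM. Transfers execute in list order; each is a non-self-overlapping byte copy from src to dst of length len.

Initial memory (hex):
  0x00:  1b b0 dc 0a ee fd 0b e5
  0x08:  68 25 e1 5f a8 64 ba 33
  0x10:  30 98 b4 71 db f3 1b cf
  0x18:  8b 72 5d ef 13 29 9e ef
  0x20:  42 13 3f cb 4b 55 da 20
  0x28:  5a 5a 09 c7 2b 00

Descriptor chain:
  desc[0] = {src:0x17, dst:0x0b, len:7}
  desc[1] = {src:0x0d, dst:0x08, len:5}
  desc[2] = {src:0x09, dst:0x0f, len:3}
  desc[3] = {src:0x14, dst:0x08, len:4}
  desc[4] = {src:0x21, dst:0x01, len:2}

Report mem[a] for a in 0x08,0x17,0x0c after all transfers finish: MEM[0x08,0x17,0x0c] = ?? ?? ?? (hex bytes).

D0: mem[0x0b..0x11] <- [cf 8b 72 5d ef 13 29]
D1: mem[0x08..0x0c] <- [72 5d ef 13 29]
D2: mem[0x0f..0x11] <- [5d ef 13]
D3: mem[0x08..0x0b] <- [db f3 1b cf]
D4: mem[0x01..0x02] <- [13 3f]
query mem[0x08]=0xdb, mem[0x17]=0xcf, mem[0x0c]=0x29

MEM[0x08,0x17,0x0c] = db cf 29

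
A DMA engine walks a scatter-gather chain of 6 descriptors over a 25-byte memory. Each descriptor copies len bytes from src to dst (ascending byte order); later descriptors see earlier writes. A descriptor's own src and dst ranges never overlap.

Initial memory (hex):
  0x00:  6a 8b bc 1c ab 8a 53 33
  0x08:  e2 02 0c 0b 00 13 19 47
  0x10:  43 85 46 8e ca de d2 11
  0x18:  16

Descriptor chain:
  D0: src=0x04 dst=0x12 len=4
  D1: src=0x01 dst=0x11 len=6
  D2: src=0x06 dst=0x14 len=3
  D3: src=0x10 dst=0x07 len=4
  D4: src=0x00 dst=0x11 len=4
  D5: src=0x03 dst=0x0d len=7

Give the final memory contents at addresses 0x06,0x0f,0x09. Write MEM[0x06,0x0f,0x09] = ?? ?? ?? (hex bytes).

#0 dst[0x12+4] := {0xab,0x8a,0x53,0x33}
#1 dst[0x11+6] := {0x8b,0xbc,0x1c,0xab,0x8a,0x53}
#2 dst[0x14+3] := {0x53,0x33,0xe2}
#3 dst[0x07+4] := {0x43,0x8b,0xbc,0x1c}
#4 dst[0x11+4] := {0x6a,0x8b,0xbc,0x1c}
#5 dst[0x0d+7] := {0x1c,0xab,0x8a,0x53,0x43,0x8b,0xbc}
query mem[0x06]=0x53, mem[0x0f]=0x8a, mem[0x09]=0xbc

MEM[0x06,0x0f,0x09] = 53 8a bc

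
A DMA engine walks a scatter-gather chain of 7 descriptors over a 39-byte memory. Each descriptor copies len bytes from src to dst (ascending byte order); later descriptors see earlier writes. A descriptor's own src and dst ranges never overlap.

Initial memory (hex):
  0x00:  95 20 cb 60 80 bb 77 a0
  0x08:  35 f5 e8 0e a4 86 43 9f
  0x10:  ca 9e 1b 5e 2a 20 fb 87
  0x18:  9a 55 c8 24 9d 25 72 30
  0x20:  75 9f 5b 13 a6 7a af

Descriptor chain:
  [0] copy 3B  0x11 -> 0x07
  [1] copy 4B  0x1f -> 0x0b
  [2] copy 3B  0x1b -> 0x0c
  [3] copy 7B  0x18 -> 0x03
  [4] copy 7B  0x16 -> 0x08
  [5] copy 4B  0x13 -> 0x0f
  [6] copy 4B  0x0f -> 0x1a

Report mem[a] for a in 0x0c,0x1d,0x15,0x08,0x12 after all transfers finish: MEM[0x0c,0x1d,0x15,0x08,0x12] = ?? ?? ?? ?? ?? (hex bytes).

[0] 0x11->0x07 len=3 : 9e 1b 5e
[1] 0x1f->0x0b len=4 : 30 75 9f 5b
[2] 0x1b->0x0c len=3 : 24 9d 25
[3] 0x18->0x03 len=7 : 9a 55 c8 24 9d 25 72
[4] 0x16->0x08 len=7 : fb 87 9a 55 c8 24 9d
[5] 0x13->0x0f len=4 : 5e 2a 20 fb
[6] 0x0f->0x1a len=4 : 5e 2a 20 fb
query mem[0x0c]=0xc8, mem[0x1d]=0xfb, mem[0x15]=0x20, mem[0x08]=0xfb, mem[0x12]=0xfb

MEM[0x0c,0x1d,0x15,0x08,0x12] = c8 fb 20 fb fb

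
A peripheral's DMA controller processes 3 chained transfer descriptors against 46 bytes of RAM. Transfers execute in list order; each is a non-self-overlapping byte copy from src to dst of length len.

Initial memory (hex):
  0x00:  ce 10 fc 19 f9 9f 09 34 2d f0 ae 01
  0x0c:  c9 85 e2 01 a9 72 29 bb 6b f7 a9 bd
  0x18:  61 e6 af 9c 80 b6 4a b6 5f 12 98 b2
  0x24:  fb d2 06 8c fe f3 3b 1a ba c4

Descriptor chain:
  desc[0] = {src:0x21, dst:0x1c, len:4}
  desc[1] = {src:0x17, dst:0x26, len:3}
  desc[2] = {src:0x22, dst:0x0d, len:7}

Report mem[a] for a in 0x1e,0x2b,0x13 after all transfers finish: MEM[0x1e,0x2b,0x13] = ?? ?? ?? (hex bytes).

#0 dst[0x1c+4] := {0x12,0x98,0xb2,0xfb}
#1 dst[0x26+3] := {0xbd,0x61,0xe6}
#2 dst[0x0d+7] := {0x98,0xb2,0xfb,0xd2,0xbd,0x61,0xe6}
query mem[0x1e]=0xb2, mem[0x2b]=0x1a, mem[0x13]=0xe6

MEM[0x1e,0x2b,0x13] = b2 1a e6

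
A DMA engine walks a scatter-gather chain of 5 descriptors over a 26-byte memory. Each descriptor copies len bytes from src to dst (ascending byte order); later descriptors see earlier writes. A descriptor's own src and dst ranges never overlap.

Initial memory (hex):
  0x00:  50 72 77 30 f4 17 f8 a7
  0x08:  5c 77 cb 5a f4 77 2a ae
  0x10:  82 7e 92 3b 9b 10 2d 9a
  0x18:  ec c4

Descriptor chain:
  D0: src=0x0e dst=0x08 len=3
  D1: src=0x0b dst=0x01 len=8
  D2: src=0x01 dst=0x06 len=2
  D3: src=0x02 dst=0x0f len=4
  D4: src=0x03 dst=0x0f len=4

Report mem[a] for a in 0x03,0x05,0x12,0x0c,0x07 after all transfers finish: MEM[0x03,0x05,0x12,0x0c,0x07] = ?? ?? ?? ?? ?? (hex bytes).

  after D0: wrote 3B at 0x08 = 2aae82
  after D1: wrote 8B at 0x01 = 5af4772aae827e92
  after D2: wrote 2B at 0x06 = 5af4
  after D3: wrote 4B at 0x0f = f4772aae
  after D4: wrote 4B at 0x0f = 772aae5a
query mem[0x03]=0x77, mem[0x05]=0xae, mem[0x12]=0x5a, mem[0x0c]=0xf4, mem[0x07]=0xf4

MEM[0x03,0x05,0x12,0x0c,0x07] = 77 ae 5a f4 f4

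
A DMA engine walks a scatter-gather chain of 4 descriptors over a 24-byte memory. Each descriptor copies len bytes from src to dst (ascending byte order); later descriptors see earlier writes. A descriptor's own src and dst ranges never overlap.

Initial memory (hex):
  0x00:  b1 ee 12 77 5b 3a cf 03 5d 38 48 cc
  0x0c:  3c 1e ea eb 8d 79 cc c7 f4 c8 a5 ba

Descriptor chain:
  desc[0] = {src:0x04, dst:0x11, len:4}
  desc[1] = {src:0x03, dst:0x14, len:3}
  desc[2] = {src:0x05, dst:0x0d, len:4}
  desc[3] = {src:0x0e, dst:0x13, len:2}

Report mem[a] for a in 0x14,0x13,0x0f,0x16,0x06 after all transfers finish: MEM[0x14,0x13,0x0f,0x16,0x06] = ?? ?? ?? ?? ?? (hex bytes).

MEM[0x14,0x13,0x0f,0x16,0x06] = 03 cf 03 3a cf

#0 dst[0x11+4] := {0x5b,0x3a,0xcf,0x03}
#1 dst[0x14+3] := {0x77,0x5b,0x3a}
#2 dst[0x0d+4] := {0x3a,0xcf,0x03,0x5d}
#3 dst[0x13+2] := {0xcf,0x03}
query mem[0x14]=0x03, mem[0x13]=0xcf, mem[0x0f]=0x03, mem[0x16]=0x3a, mem[0x06]=0xcf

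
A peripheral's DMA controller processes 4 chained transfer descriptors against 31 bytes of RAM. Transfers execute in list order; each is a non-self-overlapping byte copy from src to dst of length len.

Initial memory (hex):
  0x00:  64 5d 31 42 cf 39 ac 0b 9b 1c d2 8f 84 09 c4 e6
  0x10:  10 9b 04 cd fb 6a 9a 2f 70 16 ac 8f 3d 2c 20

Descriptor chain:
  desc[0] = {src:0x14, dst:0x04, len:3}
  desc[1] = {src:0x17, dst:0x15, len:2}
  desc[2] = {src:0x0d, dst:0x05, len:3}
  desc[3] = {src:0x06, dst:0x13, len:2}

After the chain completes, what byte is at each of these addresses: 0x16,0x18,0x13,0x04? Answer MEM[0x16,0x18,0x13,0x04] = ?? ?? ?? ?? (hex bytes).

[0] 0x14->0x04 len=3 : fb 6a 9a
[1] 0x17->0x15 len=2 : 2f 70
[2] 0x0d->0x05 len=3 : 09 c4 e6
[3] 0x06->0x13 len=2 : c4 e6
query mem[0x16]=0x70, mem[0x18]=0x70, mem[0x13]=0xc4, mem[0x04]=0xfb

MEM[0x16,0x18,0x13,0x04] = 70 70 c4 fb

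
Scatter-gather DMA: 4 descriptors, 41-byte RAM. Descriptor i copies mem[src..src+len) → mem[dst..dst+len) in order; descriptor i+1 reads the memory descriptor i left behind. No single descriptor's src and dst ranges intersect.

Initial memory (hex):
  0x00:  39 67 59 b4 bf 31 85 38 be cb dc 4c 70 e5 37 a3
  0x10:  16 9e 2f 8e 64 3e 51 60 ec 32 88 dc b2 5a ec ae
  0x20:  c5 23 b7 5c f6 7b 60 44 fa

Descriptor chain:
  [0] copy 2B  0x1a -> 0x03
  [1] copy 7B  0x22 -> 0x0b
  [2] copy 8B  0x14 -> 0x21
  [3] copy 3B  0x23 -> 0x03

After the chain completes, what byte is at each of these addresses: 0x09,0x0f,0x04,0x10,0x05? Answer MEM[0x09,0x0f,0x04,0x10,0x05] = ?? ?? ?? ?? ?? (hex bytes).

MEM[0x09,0x0f,0x04,0x10,0x05] = cb 60 60 44 ec

[0] 0x1a->0x03 len=2 : 88 dc
[1] 0x22->0x0b len=7 : b7 5c f6 7b 60 44 fa
[2] 0x14->0x21 len=8 : 64 3e 51 60 ec 32 88 dc
[3] 0x23->0x03 len=3 : 51 60 ec
query mem[0x09]=0xcb, mem[0x0f]=0x60, mem[0x04]=0x60, mem[0x10]=0x44, mem[0x05]=0xec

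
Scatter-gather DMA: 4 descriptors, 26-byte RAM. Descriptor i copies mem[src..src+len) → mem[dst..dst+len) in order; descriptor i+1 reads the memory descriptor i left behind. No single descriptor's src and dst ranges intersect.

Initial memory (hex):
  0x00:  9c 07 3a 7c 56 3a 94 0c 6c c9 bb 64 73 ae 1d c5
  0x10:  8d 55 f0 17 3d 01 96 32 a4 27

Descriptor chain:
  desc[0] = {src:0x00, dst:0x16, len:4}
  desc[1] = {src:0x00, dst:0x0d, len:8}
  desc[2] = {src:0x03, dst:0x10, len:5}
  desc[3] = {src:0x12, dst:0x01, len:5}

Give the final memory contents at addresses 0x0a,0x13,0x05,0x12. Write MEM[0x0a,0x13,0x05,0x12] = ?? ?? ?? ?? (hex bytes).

MEM[0x0a,0x13,0x05,0x12] = bb 94 9c 3a

#0 dst[0x16+4] := {0x9c,0x07,0x3a,0x7c}
#1 dst[0x0d+8] := {0x9c,0x07,0x3a,0x7c,0x56,0x3a,0x94,0x0c}
#2 dst[0x10+5] := {0x7c,0x56,0x3a,0x94,0x0c}
#3 dst[0x01+5] := {0x3a,0x94,0x0c,0x01,0x9c}
query mem[0x0a]=0xbb, mem[0x13]=0x94, mem[0x05]=0x9c, mem[0x12]=0x3a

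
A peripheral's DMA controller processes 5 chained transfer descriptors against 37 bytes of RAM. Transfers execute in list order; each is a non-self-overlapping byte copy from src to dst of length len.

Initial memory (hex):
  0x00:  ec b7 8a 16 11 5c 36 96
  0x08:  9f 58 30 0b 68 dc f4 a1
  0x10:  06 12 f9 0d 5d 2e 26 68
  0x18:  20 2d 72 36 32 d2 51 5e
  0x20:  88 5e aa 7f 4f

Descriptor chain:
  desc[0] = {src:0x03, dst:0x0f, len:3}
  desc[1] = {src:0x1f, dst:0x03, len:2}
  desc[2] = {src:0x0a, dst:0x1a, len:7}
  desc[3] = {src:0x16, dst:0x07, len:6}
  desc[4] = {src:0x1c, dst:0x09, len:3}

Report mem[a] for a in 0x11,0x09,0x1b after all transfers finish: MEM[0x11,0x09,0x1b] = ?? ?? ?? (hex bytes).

[0] 0x03->0x0f len=3 : 16 11 5c
[1] 0x1f->0x03 len=2 : 5e 88
[2] 0x0a->0x1a len=7 : 30 0b 68 dc f4 16 11
[3] 0x16->0x07 len=6 : 26 68 20 2d 30 0b
[4] 0x1c->0x09 len=3 : 68 dc f4
query mem[0x11]=0x5c, mem[0x09]=0x68, mem[0x1b]=0x0b

MEM[0x11,0x09,0x1b] = 5c 68 0b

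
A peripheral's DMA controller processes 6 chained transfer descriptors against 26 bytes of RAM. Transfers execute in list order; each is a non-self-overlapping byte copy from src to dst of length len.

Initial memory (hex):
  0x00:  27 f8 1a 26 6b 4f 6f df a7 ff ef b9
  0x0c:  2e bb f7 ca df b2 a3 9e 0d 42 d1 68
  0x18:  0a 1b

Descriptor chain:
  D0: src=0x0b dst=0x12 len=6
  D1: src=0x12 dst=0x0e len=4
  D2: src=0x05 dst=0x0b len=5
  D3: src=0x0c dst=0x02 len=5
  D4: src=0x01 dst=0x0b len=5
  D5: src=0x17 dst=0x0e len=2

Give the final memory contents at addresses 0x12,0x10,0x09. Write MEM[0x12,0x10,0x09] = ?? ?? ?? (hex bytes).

#0 dst[0x12+6] := {0xb9,0x2e,0xbb,0xf7,0xca,0xdf}
#1 dst[0x0e+4] := {0xb9,0x2e,0xbb,0xf7}
#2 dst[0x0b+5] := {0x4f,0x6f,0xdf,0xa7,0xff}
#3 dst[0x02+5] := {0x6f,0xdf,0xa7,0xff,0xbb}
#4 dst[0x0b+5] := {0xf8,0x6f,0xdf,0xa7,0xff}
#5 dst[0x0e+2] := {0xdf,0x0a}
query mem[0x12]=0xb9, mem[0x10]=0xbb, mem[0x09]=0xff

MEM[0x12,0x10,0x09] = b9 bb ff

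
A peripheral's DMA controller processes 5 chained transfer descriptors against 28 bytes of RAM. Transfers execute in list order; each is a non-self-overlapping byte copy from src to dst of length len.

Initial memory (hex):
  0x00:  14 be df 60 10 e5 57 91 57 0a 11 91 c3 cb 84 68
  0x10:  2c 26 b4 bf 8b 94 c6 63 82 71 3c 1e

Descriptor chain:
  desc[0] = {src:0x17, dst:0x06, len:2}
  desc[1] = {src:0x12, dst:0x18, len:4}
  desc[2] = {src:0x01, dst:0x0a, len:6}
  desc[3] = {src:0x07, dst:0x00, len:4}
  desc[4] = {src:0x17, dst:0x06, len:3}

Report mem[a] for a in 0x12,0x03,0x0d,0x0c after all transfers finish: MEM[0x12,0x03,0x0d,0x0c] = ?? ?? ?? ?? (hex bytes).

MEM[0x12,0x03,0x0d,0x0c] = b4 be 10 60

#0 dst[0x06+2] := {0x63,0x82}
#1 dst[0x18+4] := {0xb4,0xbf,0x8b,0x94}
#2 dst[0x0a+6] := {0xbe,0xdf,0x60,0x10,0xe5,0x63}
#3 dst[0x00+4] := {0x82,0x57,0x0a,0xbe}
#4 dst[0x06+3] := {0x63,0xb4,0xbf}
query mem[0x12]=0xb4, mem[0x03]=0xbe, mem[0x0d]=0x10, mem[0x0c]=0x60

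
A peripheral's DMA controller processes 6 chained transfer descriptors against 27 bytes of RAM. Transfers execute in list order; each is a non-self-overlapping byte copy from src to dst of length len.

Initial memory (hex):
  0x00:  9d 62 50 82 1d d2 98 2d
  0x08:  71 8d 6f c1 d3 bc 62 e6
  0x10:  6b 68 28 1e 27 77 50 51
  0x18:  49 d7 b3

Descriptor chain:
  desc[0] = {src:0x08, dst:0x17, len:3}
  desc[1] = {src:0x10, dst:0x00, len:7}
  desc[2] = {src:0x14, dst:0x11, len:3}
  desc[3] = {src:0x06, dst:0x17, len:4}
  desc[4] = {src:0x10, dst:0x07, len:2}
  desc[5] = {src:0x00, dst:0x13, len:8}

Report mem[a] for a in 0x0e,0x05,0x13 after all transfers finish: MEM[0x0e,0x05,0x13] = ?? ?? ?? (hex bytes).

MEM[0x0e,0x05,0x13] = 62 77 6b

#0 dst[0x17+3] := {0x71,0x8d,0x6f}
#1 dst[0x00+7] := {0x6b,0x68,0x28,0x1e,0x27,0x77,0x50}
#2 dst[0x11+3] := {0x27,0x77,0x50}
#3 dst[0x17+4] := {0x50,0x2d,0x71,0x8d}
#4 dst[0x07+2] := {0x6b,0x27}
#5 dst[0x13+8] := {0x6b,0x68,0x28,0x1e,0x27,0x77,0x50,0x6b}
query mem[0x0e]=0x62, mem[0x05]=0x77, mem[0x13]=0x6b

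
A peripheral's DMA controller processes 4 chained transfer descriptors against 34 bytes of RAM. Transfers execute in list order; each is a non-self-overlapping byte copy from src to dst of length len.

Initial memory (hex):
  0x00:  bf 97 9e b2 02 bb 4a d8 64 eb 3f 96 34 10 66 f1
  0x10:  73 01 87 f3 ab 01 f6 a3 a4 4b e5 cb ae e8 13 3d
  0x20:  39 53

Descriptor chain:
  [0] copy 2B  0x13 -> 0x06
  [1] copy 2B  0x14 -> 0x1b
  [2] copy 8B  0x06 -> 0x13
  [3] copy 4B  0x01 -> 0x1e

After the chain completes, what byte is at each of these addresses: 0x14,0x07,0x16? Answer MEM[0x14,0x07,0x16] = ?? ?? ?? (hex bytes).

MEM[0x14,0x07,0x16] = ab ab eb

  after D0: wrote 2B at 0x06 = f3ab
  after D1: wrote 2B at 0x1b = ab01
  after D2: wrote 8B at 0x13 = f3ab64eb3f963410
  after D3: wrote 4B at 0x1e = 979eb202
query mem[0x14]=0xab, mem[0x07]=0xab, mem[0x16]=0xeb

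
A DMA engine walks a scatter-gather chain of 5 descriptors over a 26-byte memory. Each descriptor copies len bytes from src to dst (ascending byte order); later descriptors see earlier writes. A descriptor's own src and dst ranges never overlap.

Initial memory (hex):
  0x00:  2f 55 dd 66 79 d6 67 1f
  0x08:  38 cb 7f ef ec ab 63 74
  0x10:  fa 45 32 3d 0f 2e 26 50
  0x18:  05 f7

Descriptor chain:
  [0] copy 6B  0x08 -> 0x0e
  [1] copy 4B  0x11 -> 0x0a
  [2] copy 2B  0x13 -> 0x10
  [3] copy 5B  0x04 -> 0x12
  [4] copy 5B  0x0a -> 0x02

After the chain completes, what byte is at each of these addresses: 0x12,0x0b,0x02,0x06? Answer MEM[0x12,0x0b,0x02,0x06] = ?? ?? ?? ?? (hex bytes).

MEM[0x12,0x0b,0x02,0x06] = 79 ec ef 38

  after D0: wrote 6B at 0x0e = 38cb7fefecab
  after D1: wrote 4B at 0x0a = efecab0f
  after D2: wrote 2B at 0x10 = ab0f
  after D3: wrote 5B at 0x12 = 79d6671f38
  after D4: wrote 5B at 0x02 = efecab0f38
query mem[0x12]=0x79, mem[0x0b]=0xec, mem[0x02]=0xef, mem[0x06]=0x38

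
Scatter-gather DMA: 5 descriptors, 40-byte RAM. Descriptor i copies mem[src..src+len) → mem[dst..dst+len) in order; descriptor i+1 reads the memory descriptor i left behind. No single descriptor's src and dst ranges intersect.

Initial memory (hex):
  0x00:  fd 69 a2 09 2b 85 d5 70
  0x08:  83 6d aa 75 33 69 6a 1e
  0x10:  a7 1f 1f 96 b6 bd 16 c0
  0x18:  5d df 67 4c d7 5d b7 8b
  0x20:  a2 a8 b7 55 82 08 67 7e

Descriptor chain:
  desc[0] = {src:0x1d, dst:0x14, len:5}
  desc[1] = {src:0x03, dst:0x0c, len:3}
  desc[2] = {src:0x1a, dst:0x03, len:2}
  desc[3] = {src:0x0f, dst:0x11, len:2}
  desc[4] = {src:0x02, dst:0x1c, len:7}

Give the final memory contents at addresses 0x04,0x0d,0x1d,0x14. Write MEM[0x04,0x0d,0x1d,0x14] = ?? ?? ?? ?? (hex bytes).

MEM[0x04,0x0d,0x1d,0x14] = 4c 2b 67 5d

  after D0: wrote 5B at 0x14 = 5db78ba2a8
  after D1: wrote 3B at 0x0c = 092b85
  after D2: wrote 2B at 0x03 = 674c
  after D3: wrote 2B at 0x11 = 1ea7
  after D4: wrote 7B at 0x1c = a2674c85d57083
query mem[0x04]=0x4c, mem[0x0d]=0x2b, mem[0x1d]=0x67, mem[0x14]=0x5d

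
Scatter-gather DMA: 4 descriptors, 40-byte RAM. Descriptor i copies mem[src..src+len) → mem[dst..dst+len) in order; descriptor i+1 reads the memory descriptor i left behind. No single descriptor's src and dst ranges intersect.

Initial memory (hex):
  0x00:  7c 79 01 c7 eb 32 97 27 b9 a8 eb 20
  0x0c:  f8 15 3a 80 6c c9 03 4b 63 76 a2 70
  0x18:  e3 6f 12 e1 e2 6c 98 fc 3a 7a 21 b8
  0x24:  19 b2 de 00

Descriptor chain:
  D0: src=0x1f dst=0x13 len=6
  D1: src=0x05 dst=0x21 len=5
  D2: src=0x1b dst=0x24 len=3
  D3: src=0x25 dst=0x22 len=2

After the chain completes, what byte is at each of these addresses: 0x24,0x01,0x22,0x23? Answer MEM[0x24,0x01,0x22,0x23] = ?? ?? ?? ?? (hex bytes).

MEM[0x24,0x01,0x22,0x23] = e1 79 e2 6c

[0] 0x1f->0x13 len=6 : fc 3a 7a 21 b8 19
[1] 0x05->0x21 len=5 : 32 97 27 b9 a8
[2] 0x1b->0x24 len=3 : e1 e2 6c
[3] 0x25->0x22 len=2 : e2 6c
query mem[0x24]=0xe1, mem[0x01]=0x79, mem[0x22]=0xe2, mem[0x23]=0x6c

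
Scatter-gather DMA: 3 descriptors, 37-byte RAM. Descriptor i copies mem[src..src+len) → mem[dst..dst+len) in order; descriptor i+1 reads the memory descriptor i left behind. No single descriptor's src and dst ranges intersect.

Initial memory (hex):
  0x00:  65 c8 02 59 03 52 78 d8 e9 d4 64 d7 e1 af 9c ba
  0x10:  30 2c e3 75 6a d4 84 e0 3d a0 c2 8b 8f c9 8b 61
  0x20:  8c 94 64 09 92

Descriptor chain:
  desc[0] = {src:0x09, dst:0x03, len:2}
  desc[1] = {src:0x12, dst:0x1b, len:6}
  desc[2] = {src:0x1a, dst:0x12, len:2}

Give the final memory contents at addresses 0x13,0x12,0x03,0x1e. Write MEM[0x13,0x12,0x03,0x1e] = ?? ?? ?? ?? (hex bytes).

D0: mem[0x03..0x04] <- [d4 64]
D1: mem[0x1b..0x20] <- [e3 75 6a d4 84 e0]
D2: mem[0x12..0x13] <- [c2 e3]
query mem[0x13]=0xe3, mem[0x12]=0xc2, mem[0x03]=0xd4, mem[0x1e]=0xd4

MEM[0x13,0x12,0x03,0x1e] = e3 c2 d4 d4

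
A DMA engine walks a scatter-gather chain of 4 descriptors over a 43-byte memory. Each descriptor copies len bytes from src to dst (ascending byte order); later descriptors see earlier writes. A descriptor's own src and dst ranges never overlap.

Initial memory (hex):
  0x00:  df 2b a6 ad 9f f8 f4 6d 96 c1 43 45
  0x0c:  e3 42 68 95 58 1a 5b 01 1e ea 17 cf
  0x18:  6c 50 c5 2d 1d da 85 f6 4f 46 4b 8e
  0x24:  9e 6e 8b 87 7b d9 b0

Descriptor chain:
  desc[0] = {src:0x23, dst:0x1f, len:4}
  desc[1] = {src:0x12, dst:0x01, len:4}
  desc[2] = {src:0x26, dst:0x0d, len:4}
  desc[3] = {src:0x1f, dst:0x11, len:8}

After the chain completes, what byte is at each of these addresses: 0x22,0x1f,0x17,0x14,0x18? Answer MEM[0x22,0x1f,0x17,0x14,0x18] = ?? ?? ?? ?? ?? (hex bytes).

D0: mem[0x1f..0x22] <- [8e 9e 6e 8b]
D1: mem[0x01..0x04] <- [5b 01 1e ea]
D2: mem[0x0d..0x10] <- [8b 87 7b d9]
D3: mem[0x11..0x18] <- [8e 9e 6e 8b 8e 9e 6e 8b]
query mem[0x22]=0x8b, mem[0x1f]=0x8e, mem[0x17]=0x6e, mem[0x14]=0x8b, mem[0x18]=0x8b

MEM[0x22,0x1f,0x17,0x14,0x18] = 8b 8e 6e 8b 8b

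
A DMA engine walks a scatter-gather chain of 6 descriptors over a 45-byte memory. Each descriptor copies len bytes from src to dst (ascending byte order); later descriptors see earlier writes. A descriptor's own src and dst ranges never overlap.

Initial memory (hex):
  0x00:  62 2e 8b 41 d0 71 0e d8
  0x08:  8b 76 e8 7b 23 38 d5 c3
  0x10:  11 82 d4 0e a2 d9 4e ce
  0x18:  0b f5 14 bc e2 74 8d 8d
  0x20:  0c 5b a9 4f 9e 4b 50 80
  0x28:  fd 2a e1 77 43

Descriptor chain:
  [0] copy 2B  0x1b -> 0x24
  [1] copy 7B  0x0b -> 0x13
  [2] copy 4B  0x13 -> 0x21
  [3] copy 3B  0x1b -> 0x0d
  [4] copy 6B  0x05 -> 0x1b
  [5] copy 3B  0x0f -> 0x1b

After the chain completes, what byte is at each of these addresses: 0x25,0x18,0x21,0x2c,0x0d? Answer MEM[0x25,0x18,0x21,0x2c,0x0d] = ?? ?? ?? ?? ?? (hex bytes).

MEM[0x25,0x18,0x21,0x2c,0x0d] = e2 11 7b 43 bc

D0: mem[0x24..0x25] <- [bc e2]
D1: mem[0x13..0x19] <- [7b 23 38 d5 c3 11 82]
D2: mem[0x21..0x24] <- [7b 23 38 d5]
D3: mem[0x0d..0x0f] <- [bc e2 74]
D4: mem[0x1b..0x20] <- [71 0e d8 8b 76 e8]
D5: mem[0x1b..0x1d] <- [74 11 82]
query mem[0x25]=0xe2, mem[0x18]=0x11, mem[0x21]=0x7b, mem[0x2c]=0x43, mem[0x0d]=0xbc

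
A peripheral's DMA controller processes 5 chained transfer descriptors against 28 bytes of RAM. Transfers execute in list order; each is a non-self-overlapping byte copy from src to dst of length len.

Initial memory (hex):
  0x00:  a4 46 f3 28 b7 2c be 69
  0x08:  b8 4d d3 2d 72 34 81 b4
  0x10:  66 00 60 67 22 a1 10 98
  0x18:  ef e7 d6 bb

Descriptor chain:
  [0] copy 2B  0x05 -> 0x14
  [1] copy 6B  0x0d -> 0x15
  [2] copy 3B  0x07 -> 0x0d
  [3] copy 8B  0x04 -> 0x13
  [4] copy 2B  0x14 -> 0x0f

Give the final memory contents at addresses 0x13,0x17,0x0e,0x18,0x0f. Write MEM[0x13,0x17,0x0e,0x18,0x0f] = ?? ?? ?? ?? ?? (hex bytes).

  after D0: wrote 2B at 0x14 = 2cbe
  after D1: wrote 6B at 0x15 = 3481b4660060
  after D2: wrote 3B at 0x0d = 69b84d
  after D3: wrote 8B at 0x13 = b72cbe69b84dd32d
  after D4: wrote 2B at 0x0f = 2cbe
query mem[0x13]=0xb7, mem[0x17]=0xb8, mem[0x0e]=0xb8, mem[0x18]=0x4d, mem[0x0f]=0x2c

MEM[0x13,0x17,0x0e,0x18,0x0f] = b7 b8 b8 4d 2c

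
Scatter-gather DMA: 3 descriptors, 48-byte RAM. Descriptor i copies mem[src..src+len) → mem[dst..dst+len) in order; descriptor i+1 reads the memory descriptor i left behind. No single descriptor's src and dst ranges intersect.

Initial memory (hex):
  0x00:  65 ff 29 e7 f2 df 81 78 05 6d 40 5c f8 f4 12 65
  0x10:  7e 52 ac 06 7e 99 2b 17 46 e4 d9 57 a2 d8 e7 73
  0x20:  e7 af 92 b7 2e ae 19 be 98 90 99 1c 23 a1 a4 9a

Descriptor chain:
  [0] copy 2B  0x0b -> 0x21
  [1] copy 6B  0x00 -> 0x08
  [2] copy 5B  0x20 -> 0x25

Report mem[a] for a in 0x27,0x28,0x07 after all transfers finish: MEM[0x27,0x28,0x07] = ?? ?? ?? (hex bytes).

#0 dst[0x21+2] := {0x5c,0xf8}
#1 dst[0x08+6] := {0x65,0xff,0x29,0xe7,0xf2,0xdf}
#2 dst[0x25+5] := {0xe7,0x5c,0xf8,0xb7,0x2e}
query mem[0x27]=0xf8, mem[0x28]=0xb7, mem[0x07]=0x78

MEM[0x27,0x28,0x07] = f8 b7 78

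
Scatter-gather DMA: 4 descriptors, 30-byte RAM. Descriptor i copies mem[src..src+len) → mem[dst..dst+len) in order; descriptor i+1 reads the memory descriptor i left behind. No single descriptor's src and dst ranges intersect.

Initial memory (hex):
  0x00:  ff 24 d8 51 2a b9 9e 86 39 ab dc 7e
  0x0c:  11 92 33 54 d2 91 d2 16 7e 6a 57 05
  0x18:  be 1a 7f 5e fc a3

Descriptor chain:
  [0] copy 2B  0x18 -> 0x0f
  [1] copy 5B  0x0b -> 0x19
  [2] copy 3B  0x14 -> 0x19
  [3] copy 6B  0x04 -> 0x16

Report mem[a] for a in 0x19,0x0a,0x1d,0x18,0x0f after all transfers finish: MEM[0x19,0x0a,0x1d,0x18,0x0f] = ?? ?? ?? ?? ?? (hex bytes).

D0: mem[0x0f..0x10] <- [be 1a]
D1: mem[0x19..0x1d] <- [7e 11 92 33 be]
D2: mem[0x19..0x1b] <- [7e 6a 57]
D3: mem[0x16..0x1b] <- [2a b9 9e 86 39 ab]
query mem[0x19]=0x86, mem[0x0a]=0xdc, mem[0x1d]=0xbe, mem[0x18]=0x9e, mem[0x0f]=0xbe

MEM[0x19,0x0a,0x1d,0x18,0x0f] = 86 dc be 9e be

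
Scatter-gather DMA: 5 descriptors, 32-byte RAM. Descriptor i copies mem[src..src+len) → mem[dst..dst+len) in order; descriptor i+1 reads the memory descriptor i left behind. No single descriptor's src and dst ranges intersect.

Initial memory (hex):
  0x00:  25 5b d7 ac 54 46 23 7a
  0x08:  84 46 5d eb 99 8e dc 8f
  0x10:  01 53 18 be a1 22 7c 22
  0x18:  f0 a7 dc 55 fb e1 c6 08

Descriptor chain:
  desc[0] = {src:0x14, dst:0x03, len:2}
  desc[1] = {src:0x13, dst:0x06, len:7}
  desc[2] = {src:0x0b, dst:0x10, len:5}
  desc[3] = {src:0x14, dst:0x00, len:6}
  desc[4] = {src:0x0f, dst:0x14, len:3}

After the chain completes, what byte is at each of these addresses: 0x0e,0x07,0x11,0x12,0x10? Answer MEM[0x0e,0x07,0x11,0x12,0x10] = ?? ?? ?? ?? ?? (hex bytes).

MEM[0x0e,0x07,0x11,0x12,0x10] = dc a1 a7 8e f0

  after D0: wrote 2B at 0x03 = a122
  after D1: wrote 7B at 0x06 = bea1227c22f0a7
  after D2: wrote 5B at 0x10 = f0a78edc8f
  after D3: wrote 6B at 0x00 = 8f227c22f0a7
  after D4: wrote 3B at 0x14 = 8ff0a7
query mem[0x0e]=0xdc, mem[0x07]=0xa1, mem[0x11]=0xa7, mem[0x12]=0x8e, mem[0x10]=0xf0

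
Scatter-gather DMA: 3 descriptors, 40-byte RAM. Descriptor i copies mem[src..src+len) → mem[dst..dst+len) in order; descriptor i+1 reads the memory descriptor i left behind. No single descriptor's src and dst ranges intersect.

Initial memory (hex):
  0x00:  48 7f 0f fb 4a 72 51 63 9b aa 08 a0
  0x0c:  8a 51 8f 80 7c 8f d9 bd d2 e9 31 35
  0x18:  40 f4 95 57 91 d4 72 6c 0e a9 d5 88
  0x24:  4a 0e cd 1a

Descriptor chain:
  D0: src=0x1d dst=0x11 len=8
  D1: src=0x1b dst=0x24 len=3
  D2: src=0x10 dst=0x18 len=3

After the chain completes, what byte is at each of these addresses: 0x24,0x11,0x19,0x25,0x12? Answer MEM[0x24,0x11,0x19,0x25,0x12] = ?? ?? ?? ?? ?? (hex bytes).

#0 dst[0x11+8] := {0xd4,0x72,0x6c,0x0e,0xa9,0xd5,0x88,0x4a}
#1 dst[0x24+3] := {0x57,0x91,0xd4}
#2 dst[0x18+3] := {0x7c,0xd4,0x72}
query mem[0x24]=0x57, mem[0x11]=0xd4, mem[0x19]=0xd4, mem[0x25]=0x91, mem[0x12]=0x72

MEM[0x24,0x11,0x19,0x25,0x12] = 57 d4 d4 91 72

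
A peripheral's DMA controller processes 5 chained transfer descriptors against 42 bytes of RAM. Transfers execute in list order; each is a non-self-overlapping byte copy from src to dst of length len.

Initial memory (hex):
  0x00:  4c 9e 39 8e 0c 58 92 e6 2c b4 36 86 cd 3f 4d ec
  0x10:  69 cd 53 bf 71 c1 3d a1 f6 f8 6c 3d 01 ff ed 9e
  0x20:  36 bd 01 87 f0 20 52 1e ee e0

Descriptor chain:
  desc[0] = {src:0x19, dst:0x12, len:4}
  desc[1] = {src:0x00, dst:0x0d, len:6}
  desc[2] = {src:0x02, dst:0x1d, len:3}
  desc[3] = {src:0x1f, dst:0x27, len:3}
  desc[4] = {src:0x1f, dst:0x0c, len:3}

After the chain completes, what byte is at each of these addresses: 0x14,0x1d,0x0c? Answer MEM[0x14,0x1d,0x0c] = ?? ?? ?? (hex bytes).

  after D0: wrote 4B at 0x12 = f86c3d01
  after D1: wrote 6B at 0x0d = 4c9e398e0c58
  after D2: wrote 3B at 0x1d = 398e0c
  after D3: wrote 3B at 0x27 = 0c36bd
  after D4: wrote 3B at 0x0c = 0c36bd
query mem[0x14]=0x3d, mem[0x1d]=0x39, mem[0x0c]=0x0c

MEM[0x14,0x1d,0x0c] = 3d 39 0c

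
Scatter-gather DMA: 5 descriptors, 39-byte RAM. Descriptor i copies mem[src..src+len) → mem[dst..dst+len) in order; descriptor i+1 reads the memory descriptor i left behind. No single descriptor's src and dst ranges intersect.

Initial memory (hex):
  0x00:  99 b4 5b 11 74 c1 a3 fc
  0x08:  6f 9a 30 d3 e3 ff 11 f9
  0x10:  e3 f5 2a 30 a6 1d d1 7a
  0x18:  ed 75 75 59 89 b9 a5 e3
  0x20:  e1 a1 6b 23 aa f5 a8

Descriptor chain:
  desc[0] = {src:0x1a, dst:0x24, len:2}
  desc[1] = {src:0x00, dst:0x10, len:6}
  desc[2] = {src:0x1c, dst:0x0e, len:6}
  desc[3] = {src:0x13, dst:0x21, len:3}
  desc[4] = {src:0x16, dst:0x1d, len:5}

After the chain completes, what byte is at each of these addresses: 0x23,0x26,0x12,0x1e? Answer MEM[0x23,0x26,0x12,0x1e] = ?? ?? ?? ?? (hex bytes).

MEM[0x23,0x26,0x12,0x1e] = c1 a8 e1 7a

#0 dst[0x24+2] := {0x75,0x59}
#1 dst[0x10+6] := {0x99,0xb4,0x5b,0x11,0x74,0xc1}
#2 dst[0x0e+6] := {0x89,0xb9,0xa5,0xe3,0xe1,0xa1}
#3 dst[0x21+3] := {0xa1,0x74,0xc1}
#4 dst[0x1d+5] := {0xd1,0x7a,0xed,0x75,0x75}
query mem[0x23]=0xc1, mem[0x26]=0xa8, mem[0x12]=0xe1, mem[0x1e]=0x7a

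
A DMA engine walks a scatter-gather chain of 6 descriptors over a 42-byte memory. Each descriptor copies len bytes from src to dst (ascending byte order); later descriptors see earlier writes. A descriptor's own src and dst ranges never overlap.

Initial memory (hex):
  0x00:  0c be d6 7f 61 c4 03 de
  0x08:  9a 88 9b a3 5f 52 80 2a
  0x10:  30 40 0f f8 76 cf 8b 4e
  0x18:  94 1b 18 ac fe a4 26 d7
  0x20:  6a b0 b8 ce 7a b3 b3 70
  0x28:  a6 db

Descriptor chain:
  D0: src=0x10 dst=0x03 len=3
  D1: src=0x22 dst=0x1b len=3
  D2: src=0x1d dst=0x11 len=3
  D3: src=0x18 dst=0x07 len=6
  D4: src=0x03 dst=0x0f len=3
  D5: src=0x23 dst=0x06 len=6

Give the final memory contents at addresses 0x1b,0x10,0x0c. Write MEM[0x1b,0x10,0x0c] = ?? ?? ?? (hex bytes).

[0] 0x10->0x03 len=3 : 30 40 0f
[1] 0x22->0x1b len=3 : b8 ce 7a
[2] 0x1d->0x11 len=3 : 7a 26 d7
[3] 0x18->0x07 len=6 : 94 1b 18 b8 ce 7a
[4] 0x03->0x0f len=3 : 30 40 0f
[5] 0x23->0x06 len=6 : ce 7a b3 b3 70 a6
query mem[0x1b]=0xb8, mem[0x10]=0x40, mem[0x0c]=0x7a

MEM[0x1b,0x10,0x0c] = b8 40 7a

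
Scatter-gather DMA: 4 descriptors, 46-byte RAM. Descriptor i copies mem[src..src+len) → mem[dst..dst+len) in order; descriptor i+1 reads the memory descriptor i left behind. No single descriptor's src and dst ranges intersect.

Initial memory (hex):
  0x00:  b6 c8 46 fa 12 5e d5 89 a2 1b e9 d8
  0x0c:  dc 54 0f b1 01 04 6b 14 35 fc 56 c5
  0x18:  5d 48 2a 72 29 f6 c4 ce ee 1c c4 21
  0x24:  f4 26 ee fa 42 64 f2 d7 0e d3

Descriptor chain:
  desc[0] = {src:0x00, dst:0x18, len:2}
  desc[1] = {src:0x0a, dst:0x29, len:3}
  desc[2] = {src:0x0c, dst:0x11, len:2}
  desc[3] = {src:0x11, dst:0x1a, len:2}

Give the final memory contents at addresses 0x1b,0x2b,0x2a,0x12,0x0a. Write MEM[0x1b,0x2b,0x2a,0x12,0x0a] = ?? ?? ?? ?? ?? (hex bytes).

MEM[0x1b,0x2b,0x2a,0x12,0x0a] = 54 dc d8 54 e9

  after D0: wrote 2B at 0x18 = b6c8
  after D1: wrote 3B at 0x29 = e9d8dc
  after D2: wrote 2B at 0x11 = dc54
  after D3: wrote 2B at 0x1a = dc54
query mem[0x1b]=0x54, mem[0x2b]=0xdc, mem[0x2a]=0xd8, mem[0x12]=0x54, mem[0x0a]=0xe9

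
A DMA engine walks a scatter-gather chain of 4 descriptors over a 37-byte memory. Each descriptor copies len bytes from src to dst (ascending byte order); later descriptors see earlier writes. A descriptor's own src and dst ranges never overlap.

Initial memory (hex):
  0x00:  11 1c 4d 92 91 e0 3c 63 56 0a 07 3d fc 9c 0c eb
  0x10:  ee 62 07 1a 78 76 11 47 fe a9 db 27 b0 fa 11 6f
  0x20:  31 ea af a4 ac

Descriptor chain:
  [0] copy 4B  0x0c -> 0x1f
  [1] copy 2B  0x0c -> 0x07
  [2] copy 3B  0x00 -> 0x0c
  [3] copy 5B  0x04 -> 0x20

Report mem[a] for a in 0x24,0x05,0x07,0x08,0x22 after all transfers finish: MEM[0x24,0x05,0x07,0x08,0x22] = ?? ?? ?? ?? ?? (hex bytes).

MEM[0x24,0x05,0x07,0x08,0x22] = 9c e0 fc 9c 3c

[0] 0x0c->0x1f len=4 : fc 9c 0c eb
[1] 0x0c->0x07 len=2 : fc 9c
[2] 0x00->0x0c len=3 : 11 1c 4d
[3] 0x04->0x20 len=5 : 91 e0 3c fc 9c
query mem[0x24]=0x9c, mem[0x05]=0xe0, mem[0x07]=0xfc, mem[0x08]=0x9c, mem[0x22]=0x3c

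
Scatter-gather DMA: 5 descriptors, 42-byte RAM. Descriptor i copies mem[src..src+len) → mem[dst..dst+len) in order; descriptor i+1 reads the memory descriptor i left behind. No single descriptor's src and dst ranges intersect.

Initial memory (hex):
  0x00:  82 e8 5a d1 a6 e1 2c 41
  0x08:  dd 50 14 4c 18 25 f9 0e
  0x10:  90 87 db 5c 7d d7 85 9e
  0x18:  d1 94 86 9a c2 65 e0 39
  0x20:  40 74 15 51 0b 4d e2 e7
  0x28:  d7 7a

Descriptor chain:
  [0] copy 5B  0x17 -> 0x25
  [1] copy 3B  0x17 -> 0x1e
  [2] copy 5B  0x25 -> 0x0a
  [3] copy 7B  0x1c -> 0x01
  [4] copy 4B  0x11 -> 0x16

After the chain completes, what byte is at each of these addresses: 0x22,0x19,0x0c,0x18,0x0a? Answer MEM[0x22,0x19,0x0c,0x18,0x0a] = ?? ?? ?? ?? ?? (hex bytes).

MEM[0x22,0x19,0x0c,0x18,0x0a] = 15 7d 94 5c 9e

[0] 0x17->0x25 len=5 : 9e d1 94 86 9a
[1] 0x17->0x1e len=3 : 9e d1 94
[2] 0x25->0x0a len=5 : 9e d1 94 86 9a
[3] 0x1c->0x01 len=7 : c2 65 9e d1 94 74 15
[4] 0x11->0x16 len=4 : 87 db 5c 7d
query mem[0x22]=0x15, mem[0x19]=0x7d, mem[0x0c]=0x94, mem[0x18]=0x5c, mem[0x0a]=0x9e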